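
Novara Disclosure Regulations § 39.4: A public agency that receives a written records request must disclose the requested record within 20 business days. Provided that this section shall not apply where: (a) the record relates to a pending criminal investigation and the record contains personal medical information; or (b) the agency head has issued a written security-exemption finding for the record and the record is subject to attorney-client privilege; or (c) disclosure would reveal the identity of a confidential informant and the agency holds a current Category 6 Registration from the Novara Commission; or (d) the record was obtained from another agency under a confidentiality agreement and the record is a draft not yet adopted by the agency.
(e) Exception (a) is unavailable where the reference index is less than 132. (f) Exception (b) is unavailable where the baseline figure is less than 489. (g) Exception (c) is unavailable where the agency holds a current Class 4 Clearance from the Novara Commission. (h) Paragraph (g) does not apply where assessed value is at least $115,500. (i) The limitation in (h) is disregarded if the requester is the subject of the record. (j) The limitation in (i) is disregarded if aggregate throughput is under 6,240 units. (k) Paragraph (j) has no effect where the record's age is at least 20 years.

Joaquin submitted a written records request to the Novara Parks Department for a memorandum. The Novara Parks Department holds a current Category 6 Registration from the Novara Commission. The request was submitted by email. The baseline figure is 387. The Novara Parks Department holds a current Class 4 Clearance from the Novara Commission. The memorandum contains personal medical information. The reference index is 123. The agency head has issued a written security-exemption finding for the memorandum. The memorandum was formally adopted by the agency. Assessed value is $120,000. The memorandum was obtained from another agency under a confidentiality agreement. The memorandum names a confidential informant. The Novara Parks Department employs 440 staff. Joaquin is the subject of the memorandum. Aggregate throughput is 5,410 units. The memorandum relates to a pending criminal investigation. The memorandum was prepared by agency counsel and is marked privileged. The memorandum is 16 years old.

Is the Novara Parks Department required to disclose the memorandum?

No — exception (c) applies; the Novara Parks Department is not required to disclose the memorandum.

All of (a)'s requirements are met (the memorandum relates to a pending investigation; the memorandum contains personal medical information). Turning to paragraph (e): (e) operates against (a): the reference index is 123, less than the 132 limit. (a) is therefore removed.
All of (b)'s requirements are met (a written security-exemption finding has been issued; the memorandum is privileged). But: (f) operates against (b): the baseline figure is 387, less than the 489 limit. Exception (b) does not apply.
All of (c)'s requirements are met (the memorandum names a confidential informant; a current Category 6 Registration is held). Under paragraphs (g)–(k): (g) would limit (c) — a current Class 4 Clearance is held — but (h) sets (g) aside: (h) operates against (g): assessed value is $120,000, meeting the $115,500 threshold. (i) would limit (h) — Joaquin is the subject of the memorandum — but (j) sets (i) aside: (j) operates against (i): aggregate throughput is 5,410 units, under the 6,240 units limit. (k) is inapplicable (the record's age is 16 years, short of 20 years), so (j) stands. (c) remains available.
Exception (d) fails — the memorandum has been formally adopted.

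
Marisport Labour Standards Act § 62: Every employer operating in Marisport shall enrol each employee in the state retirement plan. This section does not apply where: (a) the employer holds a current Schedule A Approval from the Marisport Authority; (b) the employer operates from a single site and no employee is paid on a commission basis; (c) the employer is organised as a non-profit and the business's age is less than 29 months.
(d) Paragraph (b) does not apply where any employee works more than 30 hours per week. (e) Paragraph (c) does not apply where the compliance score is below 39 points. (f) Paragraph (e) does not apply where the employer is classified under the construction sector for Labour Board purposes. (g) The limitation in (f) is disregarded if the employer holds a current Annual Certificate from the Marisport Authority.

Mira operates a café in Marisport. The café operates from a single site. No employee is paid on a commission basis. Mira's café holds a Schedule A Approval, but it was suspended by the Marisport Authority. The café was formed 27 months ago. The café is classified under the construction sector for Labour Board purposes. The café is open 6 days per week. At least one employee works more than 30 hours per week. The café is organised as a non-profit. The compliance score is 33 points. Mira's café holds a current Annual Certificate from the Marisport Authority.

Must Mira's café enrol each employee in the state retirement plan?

Exception (a) does not apply: the Schedule A Approval is not current.
Exception (b) is satisfied on its face — the employer operates from a single site; no employee is paid on commission. However, paragraph (d) must be considered: (d) operates against (b): at least one employee exceeds 30 hours/week. (b) is therefore removed.
Exception (c)'s conditions are all satisfied: the employer is a non-profit; the business's age is 27 months, less than the 29 months limit. However, paragraphs (e)–(g) must be considered: (e) operates against (c): the compliance score is 33 points, below the 39 points limit. (f) would limit (e) — the café is classified under the construction sector — but (g) sets (f) aside: (g) applies — a current Annual Certificate is held. (c) is therefore removed.
No exception is made out. Mira's café falls within the general rule.

Yes — Mira's café must enrol each employee in the state retirement plan.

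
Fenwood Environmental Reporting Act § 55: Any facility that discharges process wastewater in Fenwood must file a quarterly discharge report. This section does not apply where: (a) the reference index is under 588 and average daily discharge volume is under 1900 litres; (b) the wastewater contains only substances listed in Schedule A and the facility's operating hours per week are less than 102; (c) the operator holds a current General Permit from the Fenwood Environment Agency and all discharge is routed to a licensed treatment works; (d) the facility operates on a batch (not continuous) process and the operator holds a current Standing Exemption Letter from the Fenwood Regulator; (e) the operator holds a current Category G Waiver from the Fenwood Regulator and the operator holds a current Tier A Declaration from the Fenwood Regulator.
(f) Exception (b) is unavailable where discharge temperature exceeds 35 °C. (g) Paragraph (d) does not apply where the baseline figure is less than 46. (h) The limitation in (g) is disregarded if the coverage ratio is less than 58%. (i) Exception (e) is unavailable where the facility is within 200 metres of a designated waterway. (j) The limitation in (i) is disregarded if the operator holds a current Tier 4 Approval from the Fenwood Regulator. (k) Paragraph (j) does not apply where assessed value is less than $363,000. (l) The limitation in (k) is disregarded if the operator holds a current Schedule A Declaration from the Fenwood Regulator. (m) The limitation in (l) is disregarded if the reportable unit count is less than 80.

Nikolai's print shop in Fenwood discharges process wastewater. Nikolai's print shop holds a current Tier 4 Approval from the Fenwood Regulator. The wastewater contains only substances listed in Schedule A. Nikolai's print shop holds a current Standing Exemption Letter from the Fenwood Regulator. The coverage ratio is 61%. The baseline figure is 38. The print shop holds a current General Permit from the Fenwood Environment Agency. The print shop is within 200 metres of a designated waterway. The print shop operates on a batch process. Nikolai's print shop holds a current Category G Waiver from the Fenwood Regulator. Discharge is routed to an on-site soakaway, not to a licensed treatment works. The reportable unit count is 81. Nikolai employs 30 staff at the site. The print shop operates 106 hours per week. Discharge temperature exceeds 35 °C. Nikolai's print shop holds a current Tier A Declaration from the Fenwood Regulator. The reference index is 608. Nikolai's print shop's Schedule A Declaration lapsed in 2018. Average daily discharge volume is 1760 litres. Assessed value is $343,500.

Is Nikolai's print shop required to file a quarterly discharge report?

Yes — Nikolai's print shop must file a quarterly discharge report.

Exception (a) does not apply: the reference index is 608, not under 588.
Exception (b) fails — the facility's operating hours per week are 106, not less than 102.
Exception (c) requires that all discharge is routed to a licensed treatment works; but discharge is not routed to a licensed treatment works, so (c) is unavailable.
Exception (d) is satisfied on its face — the facility operates on a batch process; a current Standing Exemption Letter is held. But: (g) applies — the baseline figure is 38, less than the 46 limit. (h) is inapplicable (the coverage ratio is 61%, not less than 58%), so (g) stands. (d) is therefore removed.
Exception (e) is satisfied on its face — a current Category G Waiver is held; a current Tier A Declaration is held. Turning to paragraphs (i)–(m): (i) is triggered — the print shop is within 200 m of a designated waterway. (j) is triggered (a current Tier 4 Approval is held), but is displaced by (k): (k) applies — assessed value is $343,500, less than the $363,000 limit. (l), which would lift (k), is inapplicable — no current Schedule A Declaration is held. (e) is therefore removed.
No exception applies. The general rule governs.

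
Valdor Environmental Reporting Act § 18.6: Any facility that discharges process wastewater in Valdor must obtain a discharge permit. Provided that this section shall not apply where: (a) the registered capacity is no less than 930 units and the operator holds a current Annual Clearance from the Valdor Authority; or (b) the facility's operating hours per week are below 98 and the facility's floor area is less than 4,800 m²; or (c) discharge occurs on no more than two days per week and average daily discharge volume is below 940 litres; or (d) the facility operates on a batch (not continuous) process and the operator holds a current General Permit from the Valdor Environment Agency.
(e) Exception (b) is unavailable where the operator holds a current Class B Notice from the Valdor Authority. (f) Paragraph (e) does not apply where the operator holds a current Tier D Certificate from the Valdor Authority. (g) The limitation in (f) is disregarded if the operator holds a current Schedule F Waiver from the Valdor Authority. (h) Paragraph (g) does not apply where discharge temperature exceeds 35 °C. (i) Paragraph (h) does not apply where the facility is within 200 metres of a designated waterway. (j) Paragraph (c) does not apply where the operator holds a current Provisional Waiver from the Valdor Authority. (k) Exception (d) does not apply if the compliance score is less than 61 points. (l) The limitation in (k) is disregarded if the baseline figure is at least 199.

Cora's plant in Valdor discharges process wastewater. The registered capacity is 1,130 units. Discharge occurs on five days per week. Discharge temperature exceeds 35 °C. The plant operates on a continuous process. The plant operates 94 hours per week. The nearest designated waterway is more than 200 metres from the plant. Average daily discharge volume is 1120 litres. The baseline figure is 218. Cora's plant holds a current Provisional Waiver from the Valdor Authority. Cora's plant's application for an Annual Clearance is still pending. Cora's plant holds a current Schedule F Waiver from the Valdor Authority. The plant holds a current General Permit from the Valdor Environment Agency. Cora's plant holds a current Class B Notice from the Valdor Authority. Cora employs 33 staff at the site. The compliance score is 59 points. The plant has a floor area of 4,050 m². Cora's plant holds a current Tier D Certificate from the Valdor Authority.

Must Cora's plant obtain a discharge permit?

Exception (a) requires that the operator holds a current Annual Clearance from the Valdor Authority; but the Annual Clearance is not current, so (a) is unavailable.
All of (b)'s requirements are met (the facility's operating hours per week are 94, below the 98 limit; the facility's floor area is 4,050 m², less than the 4,800 m² limit). Under paragraphs (e)–(i): (e) applies (a current Class B Notice is held), but yields to (f): (f) operates against (e): a current Tier D Certificate is held. (g) would limit (f) — a current Schedule F Waiver is held — but (h) sets (g) aside: (h) operates against (g): discharge temperature exceeds 35 °C. (i), which would lift (h), is not engaged — the plant is more than 200 m from any designated waterway. So (b) applies.
Exception (c) requires that discharge occurs on no more than two days per week; but discharge occurs on five days per week, so (c) is unavailable.
Exception (d) fails — the facility operates on a continuous process.

No — exception (b) applies; Cora's plant is not required to obtain a discharge permit.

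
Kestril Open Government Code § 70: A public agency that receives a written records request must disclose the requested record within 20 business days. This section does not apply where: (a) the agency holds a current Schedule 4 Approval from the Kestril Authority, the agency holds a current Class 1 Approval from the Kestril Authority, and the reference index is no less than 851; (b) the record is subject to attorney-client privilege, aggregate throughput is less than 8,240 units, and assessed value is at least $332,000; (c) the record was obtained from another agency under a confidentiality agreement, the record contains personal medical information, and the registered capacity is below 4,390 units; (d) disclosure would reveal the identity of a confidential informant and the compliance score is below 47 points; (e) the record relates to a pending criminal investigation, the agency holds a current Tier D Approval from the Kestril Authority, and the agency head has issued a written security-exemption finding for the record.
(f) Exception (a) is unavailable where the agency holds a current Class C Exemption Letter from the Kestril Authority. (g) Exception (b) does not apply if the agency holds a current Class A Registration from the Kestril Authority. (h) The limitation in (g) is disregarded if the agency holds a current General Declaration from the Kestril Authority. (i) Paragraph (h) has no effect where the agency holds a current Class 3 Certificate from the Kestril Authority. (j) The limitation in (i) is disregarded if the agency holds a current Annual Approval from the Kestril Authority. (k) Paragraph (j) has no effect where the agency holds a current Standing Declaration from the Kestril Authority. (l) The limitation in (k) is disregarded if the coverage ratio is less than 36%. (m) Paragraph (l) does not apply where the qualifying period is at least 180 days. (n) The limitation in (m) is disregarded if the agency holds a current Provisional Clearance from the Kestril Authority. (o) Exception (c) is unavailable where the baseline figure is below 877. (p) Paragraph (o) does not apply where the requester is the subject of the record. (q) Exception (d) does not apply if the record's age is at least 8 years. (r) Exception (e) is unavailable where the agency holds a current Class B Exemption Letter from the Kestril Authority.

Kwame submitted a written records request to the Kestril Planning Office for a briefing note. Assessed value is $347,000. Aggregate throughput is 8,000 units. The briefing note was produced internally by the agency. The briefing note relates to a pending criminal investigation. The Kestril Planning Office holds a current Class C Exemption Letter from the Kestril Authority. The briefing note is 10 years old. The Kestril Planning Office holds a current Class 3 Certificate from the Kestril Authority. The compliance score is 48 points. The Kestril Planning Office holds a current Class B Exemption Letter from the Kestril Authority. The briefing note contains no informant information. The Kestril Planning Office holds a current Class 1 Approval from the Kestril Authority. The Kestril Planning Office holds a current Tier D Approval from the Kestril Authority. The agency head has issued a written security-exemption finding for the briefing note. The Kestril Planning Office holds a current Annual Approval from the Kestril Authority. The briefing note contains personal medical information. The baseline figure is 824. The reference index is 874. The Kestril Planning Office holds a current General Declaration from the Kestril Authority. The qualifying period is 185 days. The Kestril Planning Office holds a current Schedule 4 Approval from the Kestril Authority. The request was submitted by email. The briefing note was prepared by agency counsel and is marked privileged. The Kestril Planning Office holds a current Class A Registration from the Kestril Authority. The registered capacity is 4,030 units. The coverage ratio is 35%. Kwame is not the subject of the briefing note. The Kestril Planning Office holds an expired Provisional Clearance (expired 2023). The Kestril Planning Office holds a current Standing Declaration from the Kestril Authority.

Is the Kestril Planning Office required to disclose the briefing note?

Exception (a) is satisfied on its face — a current Schedule 4 Approval is held; a current Class 1 Approval is held; the reference index is 874, meeting the 851 threshold. However, paragraph (f) must be considered: (f) operates against (a): a current Class C Exemption Letter is held. (a) is therefore removed.
Exception (b)'s conditions are all satisfied: the briefing note is privileged; aggregate throughput is 8,000 units, less than the 8,240 units limit; assessed value is $347,000, meeting the $332,000 threshold. However, paragraphs (g)–(n) must be considered: (g) operates against (b): a current Class A Registration is held. (h) is triggered (a current General Declaration is held), but is itself disapplied by (i): (i) operates — a current Class 3 Certificate is held. (j) is triggered (a current Annual Approval is held), but is set aside by (k): (k) is triggered — a current Standing Declaration is held. (l) is engaged (the coverage ratio is 35%, less than the 36% limit), but is itself disapplied by (m): (m) operates against (l): the qualifying period is 185 days, meeting the 180 days threshold. (n), which would lift (m), does not operate here — there is no Provisional Clearance in force. (b) is therefore removed.
Exception (c) fails — the briefing note was produced internally.
Exception (d) fails — the briefing note contains no informant information.
Exception (e) is satisfied on its face — the briefing note relates to a pending investigation; a current Tier D Approval is held; a written security-exemption finding has been issued. But: (r) applies — a current Class B Exemption Letter is held. So (e) is unavailable.
No exception is made out. the Kestril Planning Office falls within the general rule.

Yes — the Kestril Planning Office must disclose the briefing note.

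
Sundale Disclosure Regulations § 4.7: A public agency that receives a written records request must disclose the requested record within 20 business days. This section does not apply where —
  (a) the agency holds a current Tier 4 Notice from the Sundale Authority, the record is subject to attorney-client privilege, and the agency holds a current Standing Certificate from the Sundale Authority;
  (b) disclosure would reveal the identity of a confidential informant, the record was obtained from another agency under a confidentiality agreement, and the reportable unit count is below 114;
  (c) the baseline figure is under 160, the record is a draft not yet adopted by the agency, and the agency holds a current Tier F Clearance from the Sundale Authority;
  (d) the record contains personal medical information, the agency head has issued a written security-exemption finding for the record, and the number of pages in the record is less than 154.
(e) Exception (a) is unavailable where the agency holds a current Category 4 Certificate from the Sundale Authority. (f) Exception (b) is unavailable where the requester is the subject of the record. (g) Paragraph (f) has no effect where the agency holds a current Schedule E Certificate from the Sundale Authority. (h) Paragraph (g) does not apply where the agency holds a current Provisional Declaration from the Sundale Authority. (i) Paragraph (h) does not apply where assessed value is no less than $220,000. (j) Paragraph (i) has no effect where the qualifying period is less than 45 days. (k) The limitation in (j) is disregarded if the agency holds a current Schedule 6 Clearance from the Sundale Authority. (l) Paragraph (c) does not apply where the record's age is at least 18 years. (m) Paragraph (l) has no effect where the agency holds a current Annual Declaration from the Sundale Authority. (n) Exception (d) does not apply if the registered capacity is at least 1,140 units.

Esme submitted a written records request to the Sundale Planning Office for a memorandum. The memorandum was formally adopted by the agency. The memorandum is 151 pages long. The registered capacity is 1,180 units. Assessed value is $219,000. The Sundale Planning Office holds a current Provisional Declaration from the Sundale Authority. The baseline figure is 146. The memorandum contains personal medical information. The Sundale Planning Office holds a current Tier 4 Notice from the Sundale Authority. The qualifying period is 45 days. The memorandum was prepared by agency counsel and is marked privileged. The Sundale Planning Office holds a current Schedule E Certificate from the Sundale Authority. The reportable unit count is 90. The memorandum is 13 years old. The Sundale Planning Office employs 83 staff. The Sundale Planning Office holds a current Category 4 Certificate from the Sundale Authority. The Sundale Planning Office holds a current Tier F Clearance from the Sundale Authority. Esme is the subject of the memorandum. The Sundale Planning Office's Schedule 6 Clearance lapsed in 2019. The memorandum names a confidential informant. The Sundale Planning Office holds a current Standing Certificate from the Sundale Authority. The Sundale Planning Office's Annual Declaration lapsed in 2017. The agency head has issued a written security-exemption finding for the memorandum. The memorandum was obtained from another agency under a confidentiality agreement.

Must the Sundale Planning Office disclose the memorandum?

Exception (a): a current Tier 4 Notice is held; the memorandum is privileged; a current Standing Certificate is held — every condition holds. Turning to paragraph (e): (e) operates against (a): a current Category 4 Certificate is held. (a) is therefore removed.
Exception (b) is satisfied on its face — the memorandum names a confidential informant; the memorandum was obtained under a confidentiality agreement; the reportable unit count is 90, below the 114 limit. Turning to paragraphs (f)–(k): (f) operates — Esme is the subject of the memorandum. (g) would limit (f) — a current Schedule E Certificate is held — but (h) sets (g) aside: (h) operates against (g): a current Provisional Declaration is held. (i), which would lift (h), is inapplicable — assessed value is $219,000, short of $220,000. So (b) is unavailable.
Exception (c) requires that the record is a draft not yet adopted by the agency; but the memorandum has been formally adopted, so (c) is unavailable.
All of (d)'s requirements are met (the memorandum contains personal medical information; a written security-exemption finding has been issued; the number of pages in the record is 151, less than the 154 limit). But applying paragraph (n): (n) operates against (d): the registered capacity is 1,180 units, meeting the 1,140 units threshold. Exception (d) does not apply.
No exception is made out. the Sundale Planning Office falls within the general rule.

Yes — the Sundale Planning Office must disclose the memorandum.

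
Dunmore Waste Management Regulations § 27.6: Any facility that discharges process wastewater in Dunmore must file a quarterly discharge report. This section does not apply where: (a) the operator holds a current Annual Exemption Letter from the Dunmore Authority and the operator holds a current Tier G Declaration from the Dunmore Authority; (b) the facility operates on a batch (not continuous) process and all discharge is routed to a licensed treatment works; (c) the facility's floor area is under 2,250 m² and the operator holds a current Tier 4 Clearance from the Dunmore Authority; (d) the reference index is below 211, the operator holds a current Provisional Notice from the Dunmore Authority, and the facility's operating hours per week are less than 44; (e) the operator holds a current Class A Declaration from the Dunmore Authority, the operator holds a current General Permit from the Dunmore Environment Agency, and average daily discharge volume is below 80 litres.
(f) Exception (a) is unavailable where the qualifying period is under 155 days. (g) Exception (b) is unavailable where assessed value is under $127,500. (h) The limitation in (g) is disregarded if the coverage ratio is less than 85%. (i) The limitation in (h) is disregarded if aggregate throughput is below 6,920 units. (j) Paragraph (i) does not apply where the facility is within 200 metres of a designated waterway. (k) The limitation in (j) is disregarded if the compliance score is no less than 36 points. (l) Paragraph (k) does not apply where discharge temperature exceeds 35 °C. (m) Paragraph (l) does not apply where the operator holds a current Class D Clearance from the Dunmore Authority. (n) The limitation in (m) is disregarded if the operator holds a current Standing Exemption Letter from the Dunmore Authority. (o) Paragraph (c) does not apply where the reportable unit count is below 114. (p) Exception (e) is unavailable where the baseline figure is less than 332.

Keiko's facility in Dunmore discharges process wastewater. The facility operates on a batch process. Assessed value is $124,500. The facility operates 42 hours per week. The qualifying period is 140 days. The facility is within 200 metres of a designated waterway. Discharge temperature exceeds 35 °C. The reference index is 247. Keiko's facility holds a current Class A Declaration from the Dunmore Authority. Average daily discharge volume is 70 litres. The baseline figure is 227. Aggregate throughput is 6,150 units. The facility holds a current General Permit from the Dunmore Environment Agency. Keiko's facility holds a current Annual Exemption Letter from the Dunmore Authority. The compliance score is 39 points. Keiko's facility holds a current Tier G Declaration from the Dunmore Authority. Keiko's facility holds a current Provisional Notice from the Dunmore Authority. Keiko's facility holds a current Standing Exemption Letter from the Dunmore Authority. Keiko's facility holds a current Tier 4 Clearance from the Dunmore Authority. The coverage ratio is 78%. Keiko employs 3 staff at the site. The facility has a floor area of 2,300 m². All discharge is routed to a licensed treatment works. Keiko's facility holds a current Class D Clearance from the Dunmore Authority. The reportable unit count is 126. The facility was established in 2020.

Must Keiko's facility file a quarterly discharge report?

Exception (a)'s conditions are all satisfied: a current Annual Exemption Letter is held; a current Tier G Declaration is held. Turning to paragraph (f): (f) is triggered — the qualifying period is 140 days, under the 155 days limit. Exception (a) does not apply.
All of (b)'s requirements are met (the facility operates on a batch process; discharge is routed to a licensed treatment works). As to paragraphs (g)–(n): (g) would limit (b) — assessed value is $124,500, under the $127,500 limit — but (h) sets (g) aside: (h) is triggered — the coverage ratio is 78%, less than the 85% limit. (i) would limit (h) — aggregate throughput is 6,150 units, below the 6,920 units limit — but (j) sets (i) aside: (j) operates against (i): the facility is within 200 m of a designated waterway. (k) is triggered (the compliance score is 39 points, meeting the 36 points threshold), but yields to (l): (l) operates against (k): discharge temperature exceeds 35 °C. (m) operates (a current Class D Clearance is held), but is overridden by (n): (n) applies — a current Standing Exemption Letter is held. Exception (b) stands.
Exception (c) fails — the facility's floor area is 2,300 m², not under 2,250 m².
Exception (d) fails — the reference index is 247, not below 211.
Exception (e)'s conditions are all satisfied: a current Class A Declaration is held; a current General Permit is held; average daily discharge volume is 70 litres, below the 80 litres limit. But: (p) operates — the baseline figure is 227, less than the 332 limit. (e) is therefore removed.

No — exception (b) applies; Keiko's facility is not required to file a quarterly discharge report.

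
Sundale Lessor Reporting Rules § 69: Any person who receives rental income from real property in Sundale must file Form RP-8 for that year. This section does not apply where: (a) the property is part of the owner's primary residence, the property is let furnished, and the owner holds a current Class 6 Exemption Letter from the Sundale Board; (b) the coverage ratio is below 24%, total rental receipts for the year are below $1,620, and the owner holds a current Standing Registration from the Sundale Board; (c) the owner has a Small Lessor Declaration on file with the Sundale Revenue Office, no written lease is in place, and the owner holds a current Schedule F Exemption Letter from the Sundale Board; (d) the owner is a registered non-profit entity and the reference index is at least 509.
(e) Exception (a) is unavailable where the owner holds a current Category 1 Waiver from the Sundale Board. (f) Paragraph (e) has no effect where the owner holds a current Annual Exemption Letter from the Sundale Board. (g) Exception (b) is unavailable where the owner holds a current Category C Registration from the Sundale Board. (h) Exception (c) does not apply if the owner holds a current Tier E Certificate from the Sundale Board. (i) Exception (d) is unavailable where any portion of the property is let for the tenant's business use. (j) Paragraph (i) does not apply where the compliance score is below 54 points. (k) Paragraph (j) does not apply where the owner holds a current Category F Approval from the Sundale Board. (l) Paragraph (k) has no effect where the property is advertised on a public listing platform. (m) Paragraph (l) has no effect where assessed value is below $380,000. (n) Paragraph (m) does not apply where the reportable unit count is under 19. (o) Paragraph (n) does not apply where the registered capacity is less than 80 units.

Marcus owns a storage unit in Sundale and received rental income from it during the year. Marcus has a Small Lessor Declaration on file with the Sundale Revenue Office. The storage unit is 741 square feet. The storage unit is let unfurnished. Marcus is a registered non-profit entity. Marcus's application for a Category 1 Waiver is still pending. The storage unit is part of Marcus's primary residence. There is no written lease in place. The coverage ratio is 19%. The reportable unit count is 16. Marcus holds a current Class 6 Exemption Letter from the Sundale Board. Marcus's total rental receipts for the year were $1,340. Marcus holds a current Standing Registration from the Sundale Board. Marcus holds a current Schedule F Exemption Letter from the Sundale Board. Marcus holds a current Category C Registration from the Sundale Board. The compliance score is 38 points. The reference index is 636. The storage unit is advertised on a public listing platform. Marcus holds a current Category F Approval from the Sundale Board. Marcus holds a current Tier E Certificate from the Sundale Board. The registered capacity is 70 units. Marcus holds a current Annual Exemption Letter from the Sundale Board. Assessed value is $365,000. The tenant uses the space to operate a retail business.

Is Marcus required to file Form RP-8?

Exception (a) fails — the property is let unfurnished.
Exception (b): the coverage ratio is 19%, below the 24% limit; total rental receipts for the year are $1,340, below the $1,620 limit; a current Standing Registration is held — every condition holds. Turning to paragraph (g): (g) operates against (b): a current Category C Registration is held. Exception (b) does not apply.
Exception (c): a Small Lessor Declaration is on file; there is no written lease; a current Schedule F Exemption Letter is held — every condition holds. But applying paragraph (h): (h) operates against (c): a current Tier E Certificate is held. So (c) is unavailable.
Exception (d) is satisfied on its face — Marcus is a registered non-profit; the reference index is 636, meeting the 509 threshold. But applying paragraphs (i)–(o): (i) is triggered — the space is let for business use. (j) applies (the compliance score is 38 points, below the 54 points limit), but is set aside by (k): (k) operates — a current Category F Approval is held. (l) operates (the property is publicly advertised), but yields to (m): (m) operates against (l): assessed value is $365,000, below the $380,000 limit. (n) is triggered (the reportable unit count is 16, under the 19 limit), but is displaced by (o): (o) operates against (n): the registered capacity is 70 units, less than the 80 units limit. So (d) is unavailable.
None of the exceptions is available; § 69 applies in full.

Yes — Marcus must file Form RP-8.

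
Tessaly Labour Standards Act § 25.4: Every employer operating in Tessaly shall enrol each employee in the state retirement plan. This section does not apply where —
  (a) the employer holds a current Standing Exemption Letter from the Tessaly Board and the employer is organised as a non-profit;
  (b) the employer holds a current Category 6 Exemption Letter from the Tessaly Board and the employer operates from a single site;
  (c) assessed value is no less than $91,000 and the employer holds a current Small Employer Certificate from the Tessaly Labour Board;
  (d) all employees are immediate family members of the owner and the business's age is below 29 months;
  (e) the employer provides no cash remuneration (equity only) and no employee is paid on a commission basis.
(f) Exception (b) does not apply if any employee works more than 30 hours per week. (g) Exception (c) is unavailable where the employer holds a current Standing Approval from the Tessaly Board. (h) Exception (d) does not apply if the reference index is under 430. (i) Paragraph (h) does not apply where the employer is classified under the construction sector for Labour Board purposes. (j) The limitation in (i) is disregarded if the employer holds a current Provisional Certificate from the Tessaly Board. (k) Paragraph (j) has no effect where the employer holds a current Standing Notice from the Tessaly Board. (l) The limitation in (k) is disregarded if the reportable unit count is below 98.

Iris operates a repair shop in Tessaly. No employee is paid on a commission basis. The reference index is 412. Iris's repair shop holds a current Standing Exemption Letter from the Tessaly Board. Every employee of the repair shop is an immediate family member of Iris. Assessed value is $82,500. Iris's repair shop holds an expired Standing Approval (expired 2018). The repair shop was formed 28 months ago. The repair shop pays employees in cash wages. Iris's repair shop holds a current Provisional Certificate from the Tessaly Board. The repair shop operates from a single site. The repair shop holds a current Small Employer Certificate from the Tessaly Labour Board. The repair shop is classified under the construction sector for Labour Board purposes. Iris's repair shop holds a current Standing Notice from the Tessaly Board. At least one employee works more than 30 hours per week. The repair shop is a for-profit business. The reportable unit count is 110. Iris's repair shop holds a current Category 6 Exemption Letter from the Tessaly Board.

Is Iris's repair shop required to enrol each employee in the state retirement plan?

Exception (a) does not apply: the employer is for-profit.
Exception (b)'s conditions are all satisfied: a current Category 6 Exemption Letter is held; the employer operates from a single site. But: (f) is engaged — at least one employee exceeds 30 hours/week. (b) is therefore removed.
Exception (c) requires that assessed value is no less than $91,000; but assessed value is $82,500, short of $91,000, so (c) is unavailable.
Exception (d)'s conditions are all satisfied: every employee is an immediate family member; the business's age is 28 months, below the 29 months limit. As to paragraphs (h)–(l): (h) would limit (d) — the reference index is 412, under the 430 limit — but (i) sets (h) aside: (i) applies — the repair shop is classified under the construction sector. (j) would limit (i) — a current Provisional Certificate is held — but (k) sets (j) aside: (k) applies — a current Standing Notice is held. (l), which would lift (k), does not operate here — the reportable unit count is 110, not below 98. So (d) applies.
Exception (e) fails — employees are paid cash wages.

No — exception (d) applies; Iris's repair shop is not required to enrol each employee in the state retirement plan.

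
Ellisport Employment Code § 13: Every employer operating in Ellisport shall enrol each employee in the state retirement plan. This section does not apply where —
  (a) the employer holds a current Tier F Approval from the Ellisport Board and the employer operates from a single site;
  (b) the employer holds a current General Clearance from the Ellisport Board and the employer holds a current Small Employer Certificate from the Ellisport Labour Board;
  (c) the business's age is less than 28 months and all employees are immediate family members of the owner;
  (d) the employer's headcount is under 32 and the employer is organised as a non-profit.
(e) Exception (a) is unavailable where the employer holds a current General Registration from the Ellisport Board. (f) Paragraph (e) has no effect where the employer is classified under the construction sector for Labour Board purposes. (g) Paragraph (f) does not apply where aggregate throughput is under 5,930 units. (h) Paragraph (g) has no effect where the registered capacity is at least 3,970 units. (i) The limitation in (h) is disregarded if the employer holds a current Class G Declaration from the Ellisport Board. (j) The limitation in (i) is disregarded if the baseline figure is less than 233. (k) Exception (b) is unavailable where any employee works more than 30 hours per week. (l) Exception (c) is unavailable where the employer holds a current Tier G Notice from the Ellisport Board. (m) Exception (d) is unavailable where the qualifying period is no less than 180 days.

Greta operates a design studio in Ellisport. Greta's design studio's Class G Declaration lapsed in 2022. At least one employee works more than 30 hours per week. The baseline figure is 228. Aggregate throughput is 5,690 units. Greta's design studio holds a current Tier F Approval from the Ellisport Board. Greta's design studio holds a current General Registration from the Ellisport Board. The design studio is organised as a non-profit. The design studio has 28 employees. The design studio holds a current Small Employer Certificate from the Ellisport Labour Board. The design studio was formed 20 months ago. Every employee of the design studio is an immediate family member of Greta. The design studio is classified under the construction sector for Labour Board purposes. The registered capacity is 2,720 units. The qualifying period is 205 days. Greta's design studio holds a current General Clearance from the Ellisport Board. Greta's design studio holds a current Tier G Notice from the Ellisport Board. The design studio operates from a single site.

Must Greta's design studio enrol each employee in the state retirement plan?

Yes — Greta's design studio must enrol each employee in the state retirement plan.

Exception (a) is satisfied on its face — a current Tier F Approval is held; the employer operates from a single site. Turning to paragraphs (e)–(j): (e) operates against (a): a current General Registration is held. (f) operates (the design studio is classified under the construction sector), but is displaced by (g): (g) operates against (f): aggregate throughput is 5,690 units, under the 5,930 units limit. (h) is inapplicable (the registered capacity is 2,720 units, short of 3,970 units), so (g) stands. So (a) is unavailable.
All of (b)'s requirements are met (a current General Clearance is held; a current Small Employer Certificate is held). But: (k) applies — at least one employee exceeds 30 hours/week. (b) is therefore removed.
All of (c)'s requirements are met (the business's age is 20 months, less than the 28 months limit; every employee is an immediate family member). However, paragraph (l) must be considered: (l) is engaged — a current Tier G Notice is held. Exception (c) does not apply.
Exception (d): the employer's headcount is 28, under the 32 limit; the employer is a non-profit — every condition holds. However, paragraph (m) must be considered: (m) operates against (d): the qualifying period is 205 days, meeting the 180 days threshold. So (d) is unavailable.
No exception applies. The general rule governs.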